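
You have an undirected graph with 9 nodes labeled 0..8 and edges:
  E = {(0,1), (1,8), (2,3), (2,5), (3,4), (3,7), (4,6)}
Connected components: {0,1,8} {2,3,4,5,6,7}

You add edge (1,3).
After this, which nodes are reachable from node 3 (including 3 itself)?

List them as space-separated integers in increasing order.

Answer: 0 1 2 3 4 5 6 7 8

Derivation:
Before: nodes reachable from 3: {2,3,4,5,6,7}
Adding (1,3): merges 3's component with another. Reachability grows.
After: nodes reachable from 3: {0,1,2,3,4,5,6,7,8}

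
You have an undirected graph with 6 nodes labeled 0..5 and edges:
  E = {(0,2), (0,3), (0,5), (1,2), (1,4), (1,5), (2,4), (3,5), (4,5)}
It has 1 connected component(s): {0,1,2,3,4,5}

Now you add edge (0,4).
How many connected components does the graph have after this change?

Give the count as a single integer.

Answer: 1

Derivation:
Initial component count: 1
Add (0,4): endpoints already in same component. Count unchanged: 1.
New component count: 1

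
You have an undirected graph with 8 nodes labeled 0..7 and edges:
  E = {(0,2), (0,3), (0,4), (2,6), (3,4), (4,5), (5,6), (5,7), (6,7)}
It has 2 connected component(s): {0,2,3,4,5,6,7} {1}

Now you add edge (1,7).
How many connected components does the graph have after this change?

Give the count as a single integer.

Answer: 1

Derivation:
Initial component count: 2
Add (1,7): merges two components. Count decreases: 2 -> 1.
New component count: 1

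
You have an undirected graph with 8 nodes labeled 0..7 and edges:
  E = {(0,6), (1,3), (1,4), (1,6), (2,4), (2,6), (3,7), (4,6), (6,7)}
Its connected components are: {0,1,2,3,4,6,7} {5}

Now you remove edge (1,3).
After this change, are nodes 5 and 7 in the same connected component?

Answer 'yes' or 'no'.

Answer: no

Derivation:
Initial components: {0,1,2,3,4,6,7} {5}
Removing edge (1,3): not a bridge — component count unchanged at 2.
New components: {0,1,2,3,4,6,7} {5}
Are 5 and 7 in the same component? no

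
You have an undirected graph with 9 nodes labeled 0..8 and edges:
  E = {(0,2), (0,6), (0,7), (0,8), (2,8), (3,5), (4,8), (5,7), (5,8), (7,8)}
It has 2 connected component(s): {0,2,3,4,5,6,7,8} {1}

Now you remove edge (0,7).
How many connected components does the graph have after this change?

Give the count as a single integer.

Answer: 2

Derivation:
Initial component count: 2
Remove (0,7): not a bridge. Count unchanged: 2.
  After removal, components: {0,2,3,4,5,6,7,8} {1}
New component count: 2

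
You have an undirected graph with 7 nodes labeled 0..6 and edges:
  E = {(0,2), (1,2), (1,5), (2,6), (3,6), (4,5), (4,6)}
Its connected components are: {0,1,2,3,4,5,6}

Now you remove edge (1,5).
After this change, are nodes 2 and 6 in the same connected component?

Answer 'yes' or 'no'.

Initial components: {0,1,2,3,4,5,6}
Removing edge (1,5): not a bridge — component count unchanged at 1.
New components: {0,1,2,3,4,5,6}
Are 2 and 6 in the same component? yes

Answer: yes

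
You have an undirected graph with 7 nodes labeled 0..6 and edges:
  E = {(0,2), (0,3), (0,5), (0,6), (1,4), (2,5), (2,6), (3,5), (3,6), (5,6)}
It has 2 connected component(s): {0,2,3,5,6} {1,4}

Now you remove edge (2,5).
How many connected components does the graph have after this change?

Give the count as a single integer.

Answer: 2

Derivation:
Initial component count: 2
Remove (2,5): not a bridge. Count unchanged: 2.
  After removal, components: {0,2,3,5,6} {1,4}
New component count: 2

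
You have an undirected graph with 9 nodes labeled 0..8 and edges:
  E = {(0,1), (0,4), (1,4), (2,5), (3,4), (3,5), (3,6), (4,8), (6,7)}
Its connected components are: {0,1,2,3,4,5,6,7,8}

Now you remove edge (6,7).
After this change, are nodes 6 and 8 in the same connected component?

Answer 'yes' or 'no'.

Initial components: {0,1,2,3,4,5,6,7,8}
Removing edge (6,7): it was a bridge — component count 1 -> 2.
New components: {0,1,2,3,4,5,6,8} {7}
Are 6 and 8 in the same component? yes

Answer: yes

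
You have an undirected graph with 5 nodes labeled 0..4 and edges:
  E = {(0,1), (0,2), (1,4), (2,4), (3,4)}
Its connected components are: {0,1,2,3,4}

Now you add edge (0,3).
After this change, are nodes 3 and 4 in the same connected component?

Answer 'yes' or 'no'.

Initial components: {0,1,2,3,4}
Adding edge (0,3): both already in same component {0,1,2,3,4}. No change.
New components: {0,1,2,3,4}
Are 3 and 4 in the same component? yes

Answer: yes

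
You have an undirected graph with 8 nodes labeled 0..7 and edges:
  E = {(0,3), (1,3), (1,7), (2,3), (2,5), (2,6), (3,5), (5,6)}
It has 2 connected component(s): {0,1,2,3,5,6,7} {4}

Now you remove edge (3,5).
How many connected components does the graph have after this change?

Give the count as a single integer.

Initial component count: 2
Remove (3,5): not a bridge. Count unchanged: 2.
  After removal, components: {0,1,2,3,5,6,7} {4}
New component count: 2

Answer: 2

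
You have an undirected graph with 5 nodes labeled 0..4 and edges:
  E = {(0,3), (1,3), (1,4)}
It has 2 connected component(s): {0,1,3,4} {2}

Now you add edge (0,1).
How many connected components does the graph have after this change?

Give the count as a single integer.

Initial component count: 2
Add (0,1): endpoints already in same component. Count unchanged: 2.
New component count: 2

Answer: 2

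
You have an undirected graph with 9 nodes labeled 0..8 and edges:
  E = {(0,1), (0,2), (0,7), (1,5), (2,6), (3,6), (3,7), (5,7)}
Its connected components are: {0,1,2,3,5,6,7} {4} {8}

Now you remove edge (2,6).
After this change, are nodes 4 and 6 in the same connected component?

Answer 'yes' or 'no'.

Answer: no

Derivation:
Initial components: {0,1,2,3,5,6,7} {4} {8}
Removing edge (2,6): not a bridge — component count unchanged at 3.
New components: {0,1,2,3,5,6,7} {4} {8}
Are 4 and 6 in the same component? no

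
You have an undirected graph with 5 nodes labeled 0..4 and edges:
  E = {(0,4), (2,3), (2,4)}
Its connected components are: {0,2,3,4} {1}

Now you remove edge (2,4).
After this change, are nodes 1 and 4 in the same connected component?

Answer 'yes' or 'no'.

Answer: no

Derivation:
Initial components: {0,2,3,4} {1}
Removing edge (2,4): it was a bridge — component count 2 -> 3.
New components: {0,4} {1} {2,3}
Are 1 and 4 in the same component? no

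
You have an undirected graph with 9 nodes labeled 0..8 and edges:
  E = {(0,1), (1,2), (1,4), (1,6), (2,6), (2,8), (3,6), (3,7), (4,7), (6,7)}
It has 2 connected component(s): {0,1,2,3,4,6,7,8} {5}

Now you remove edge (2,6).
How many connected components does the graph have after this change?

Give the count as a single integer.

Answer: 2

Derivation:
Initial component count: 2
Remove (2,6): not a bridge. Count unchanged: 2.
  After removal, components: {0,1,2,3,4,6,7,8} {5}
New component count: 2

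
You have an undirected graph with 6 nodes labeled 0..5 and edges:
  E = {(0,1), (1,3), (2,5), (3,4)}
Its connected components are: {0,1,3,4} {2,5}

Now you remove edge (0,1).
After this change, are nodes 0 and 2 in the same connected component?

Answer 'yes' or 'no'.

Initial components: {0,1,3,4} {2,5}
Removing edge (0,1): it was a bridge — component count 2 -> 3.
New components: {0} {1,3,4} {2,5}
Are 0 and 2 in the same component? no

Answer: no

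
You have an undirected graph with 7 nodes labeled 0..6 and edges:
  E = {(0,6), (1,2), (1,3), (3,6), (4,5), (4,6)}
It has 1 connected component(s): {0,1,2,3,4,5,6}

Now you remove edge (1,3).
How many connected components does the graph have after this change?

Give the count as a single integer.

Initial component count: 1
Remove (1,3): it was a bridge. Count increases: 1 -> 2.
  After removal, components: {0,3,4,5,6} {1,2}
New component count: 2

Answer: 2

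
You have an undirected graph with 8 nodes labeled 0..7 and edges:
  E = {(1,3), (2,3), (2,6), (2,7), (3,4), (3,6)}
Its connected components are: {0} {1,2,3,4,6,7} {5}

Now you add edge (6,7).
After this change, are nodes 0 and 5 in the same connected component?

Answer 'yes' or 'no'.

Initial components: {0} {1,2,3,4,6,7} {5}
Adding edge (6,7): both already in same component {1,2,3,4,6,7}. No change.
New components: {0} {1,2,3,4,6,7} {5}
Are 0 and 5 in the same component? no

Answer: no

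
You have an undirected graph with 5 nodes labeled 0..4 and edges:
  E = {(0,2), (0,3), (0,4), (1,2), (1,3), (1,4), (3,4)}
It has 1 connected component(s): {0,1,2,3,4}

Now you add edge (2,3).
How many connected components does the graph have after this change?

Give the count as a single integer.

Answer: 1

Derivation:
Initial component count: 1
Add (2,3): endpoints already in same component. Count unchanged: 1.
New component count: 1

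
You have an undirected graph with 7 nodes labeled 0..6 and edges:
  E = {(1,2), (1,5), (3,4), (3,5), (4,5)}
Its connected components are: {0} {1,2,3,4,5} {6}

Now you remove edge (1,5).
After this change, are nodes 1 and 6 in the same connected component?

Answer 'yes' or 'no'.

Initial components: {0} {1,2,3,4,5} {6}
Removing edge (1,5): it was a bridge — component count 3 -> 4.
New components: {0} {1,2} {3,4,5} {6}
Are 1 and 6 in the same component? no

Answer: no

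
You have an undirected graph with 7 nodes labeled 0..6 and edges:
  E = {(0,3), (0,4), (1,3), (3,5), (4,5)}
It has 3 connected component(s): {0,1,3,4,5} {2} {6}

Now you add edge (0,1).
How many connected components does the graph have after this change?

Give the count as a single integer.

Answer: 3

Derivation:
Initial component count: 3
Add (0,1): endpoints already in same component. Count unchanged: 3.
New component count: 3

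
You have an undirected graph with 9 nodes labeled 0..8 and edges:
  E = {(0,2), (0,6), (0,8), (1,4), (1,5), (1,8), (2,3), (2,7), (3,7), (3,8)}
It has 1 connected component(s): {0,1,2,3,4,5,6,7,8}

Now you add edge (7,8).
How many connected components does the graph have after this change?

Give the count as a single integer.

Initial component count: 1
Add (7,8): endpoints already in same component. Count unchanged: 1.
New component count: 1

Answer: 1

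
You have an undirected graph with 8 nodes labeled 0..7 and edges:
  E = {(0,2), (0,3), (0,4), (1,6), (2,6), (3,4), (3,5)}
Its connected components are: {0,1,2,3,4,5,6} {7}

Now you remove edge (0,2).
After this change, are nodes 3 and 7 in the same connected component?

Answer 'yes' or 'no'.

Initial components: {0,1,2,3,4,5,6} {7}
Removing edge (0,2): it was a bridge — component count 2 -> 3.
New components: {0,3,4,5} {1,2,6} {7}
Are 3 and 7 in the same component? no

Answer: no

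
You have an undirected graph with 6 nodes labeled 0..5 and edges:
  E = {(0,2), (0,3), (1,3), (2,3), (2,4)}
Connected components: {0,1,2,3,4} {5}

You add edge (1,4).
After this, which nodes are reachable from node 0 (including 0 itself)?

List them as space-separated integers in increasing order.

Answer: 0 1 2 3 4

Derivation:
Before: nodes reachable from 0: {0,1,2,3,4}
Adding (1,4): both endpoints already in same component. Reachability from 0 unchanged.
After: nodes reachable from 0: {0,1,2,3,4}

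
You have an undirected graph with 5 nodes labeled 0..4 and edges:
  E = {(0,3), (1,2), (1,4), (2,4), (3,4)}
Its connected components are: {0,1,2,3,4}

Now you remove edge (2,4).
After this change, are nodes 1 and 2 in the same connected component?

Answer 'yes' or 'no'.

Answer: yes

Derivation:
Initial components: {0,1,2,3,4}
Removing edge (2,4): not a bridge — component count unchanged at 1.
New components: {0,1,2,3,4}
Are 1 and 2 in the same component? yes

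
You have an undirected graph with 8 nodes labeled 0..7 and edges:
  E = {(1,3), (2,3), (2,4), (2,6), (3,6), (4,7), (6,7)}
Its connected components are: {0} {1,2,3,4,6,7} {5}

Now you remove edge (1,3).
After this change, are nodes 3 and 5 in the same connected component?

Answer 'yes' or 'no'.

Initial components: {0} {1,2,3,4,6,7} {5}
Removing edge (1,3): it was a bridge — component count 3 -> 4.
New components: {0} {1} {2,3,4,6,7} {5}
Are 3 and 5 in the same component? no

Answer: no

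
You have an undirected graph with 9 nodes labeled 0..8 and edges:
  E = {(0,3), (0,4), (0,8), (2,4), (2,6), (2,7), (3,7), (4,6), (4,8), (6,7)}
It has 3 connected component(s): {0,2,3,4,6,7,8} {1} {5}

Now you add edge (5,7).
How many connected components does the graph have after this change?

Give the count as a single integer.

Initial component count: 3
Add (5,7): merges two components. Count decreases: 3 -> 2.
New component count: 2

Answer: 2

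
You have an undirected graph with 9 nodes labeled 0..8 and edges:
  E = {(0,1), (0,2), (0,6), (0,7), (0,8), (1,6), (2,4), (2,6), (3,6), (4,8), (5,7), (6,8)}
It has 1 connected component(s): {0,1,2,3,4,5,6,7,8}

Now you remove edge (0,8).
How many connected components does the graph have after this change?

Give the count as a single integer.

Initial component count: 1
Remove (0,8): not a bridge. Count unchanged: 1.
  After removal, components: {0,1,2,3,4,5,6,7,8}
New component count: 1

Answer: 1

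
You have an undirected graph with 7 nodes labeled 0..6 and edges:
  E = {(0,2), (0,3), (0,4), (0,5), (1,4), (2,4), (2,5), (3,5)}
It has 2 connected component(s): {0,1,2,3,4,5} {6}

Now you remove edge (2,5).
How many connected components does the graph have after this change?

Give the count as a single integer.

Answer: 2

Derivation:
Initial component count: 2
Remove (2,5): not a bridge. Count unchanged: 2.
  After removal, components: {0,1,2,3,4,5} {6}
New component count: 2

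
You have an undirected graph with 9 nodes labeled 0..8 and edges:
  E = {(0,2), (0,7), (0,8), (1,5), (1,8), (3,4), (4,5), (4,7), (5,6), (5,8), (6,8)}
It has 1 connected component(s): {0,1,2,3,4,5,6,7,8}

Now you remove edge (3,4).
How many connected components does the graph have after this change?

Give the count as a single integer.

Answer: 2

Derivation:
Initial component count: 1
Remove (3,4): it was a bridge. Count increases: 1 -> 2.
  After removal, components: {0,1,2,4,5,6,7,8} {3}
New component count: 2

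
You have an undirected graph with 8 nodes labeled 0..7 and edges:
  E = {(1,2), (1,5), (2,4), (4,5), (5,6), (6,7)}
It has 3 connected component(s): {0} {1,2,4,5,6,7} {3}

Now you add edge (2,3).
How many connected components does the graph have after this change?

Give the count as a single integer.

Initial component count: 3
Add (2,3): merges two components. Count decreases: 3 -> 2.
New component count: 2

Answer: 2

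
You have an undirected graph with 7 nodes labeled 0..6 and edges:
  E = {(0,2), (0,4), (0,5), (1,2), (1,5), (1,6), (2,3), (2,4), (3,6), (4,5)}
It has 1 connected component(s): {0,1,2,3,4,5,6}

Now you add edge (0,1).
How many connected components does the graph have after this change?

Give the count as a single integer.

Initial component count: 1
Add (0,1): endpoints already in same component. Count unchanged: 1.
New component count: 1

Answer: 1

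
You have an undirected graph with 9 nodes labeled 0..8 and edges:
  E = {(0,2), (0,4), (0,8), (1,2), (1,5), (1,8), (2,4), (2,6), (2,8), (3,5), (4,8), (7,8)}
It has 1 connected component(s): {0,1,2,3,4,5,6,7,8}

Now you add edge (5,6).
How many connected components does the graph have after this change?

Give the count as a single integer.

Answer: 1

Derivation:
Initial component count: 1
Add (5,6): endpoints already in same component. Count unchanged: 1.
New component count: 1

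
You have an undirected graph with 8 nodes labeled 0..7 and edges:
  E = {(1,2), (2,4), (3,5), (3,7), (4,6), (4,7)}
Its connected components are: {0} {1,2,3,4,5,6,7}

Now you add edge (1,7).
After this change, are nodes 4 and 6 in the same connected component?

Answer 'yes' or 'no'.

Initial components: {0} {1,2,3,4,5,6,7}
Adding edge (1,7): both already in same component {1,2,3,4,5,6,7}. No change.
New components: {0} {1,2,3,4,5,6,7}
Are 4 and 6 in the same component? yes

Answer: yes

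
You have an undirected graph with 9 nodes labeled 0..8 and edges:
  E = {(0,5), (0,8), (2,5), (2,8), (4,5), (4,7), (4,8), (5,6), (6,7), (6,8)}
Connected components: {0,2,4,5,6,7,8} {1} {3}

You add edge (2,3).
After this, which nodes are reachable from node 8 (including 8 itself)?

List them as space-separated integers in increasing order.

Answer: 0 2 3 4 5 6 7 8

Derivation:
Before: nodes reachable from 8: {0,2,4,5,6,7,8}
Adding (2,3): merges 8's component with another. Reachability grows.
After: nodes reachable from 8: {0,2,3,4,5,6,7,8}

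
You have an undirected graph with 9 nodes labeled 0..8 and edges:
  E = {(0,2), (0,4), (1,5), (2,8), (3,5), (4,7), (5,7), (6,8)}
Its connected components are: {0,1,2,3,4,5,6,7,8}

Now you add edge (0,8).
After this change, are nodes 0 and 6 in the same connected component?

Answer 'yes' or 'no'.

Answer: yes

Derivation:
Initial components: {0,1,2,3,4,5,6,7,8}
Adding edge (0,8): both already in same component {0,1,2,3,4,5,6,7,8}. No change.
New components: {0,1,2,3,4,5,6,7,8}
Are 0 and 6 in the same component? yes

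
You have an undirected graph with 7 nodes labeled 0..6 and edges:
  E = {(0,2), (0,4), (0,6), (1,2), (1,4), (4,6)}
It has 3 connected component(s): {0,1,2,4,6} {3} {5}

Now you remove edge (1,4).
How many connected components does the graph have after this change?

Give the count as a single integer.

Answer: 3

Derivation:
Initial component count: 3
Remove (1,4): not a bridge. Count unchanged: 3.
  After removal, components: {0,1,2,4,6} {3} {5}
New component count: 3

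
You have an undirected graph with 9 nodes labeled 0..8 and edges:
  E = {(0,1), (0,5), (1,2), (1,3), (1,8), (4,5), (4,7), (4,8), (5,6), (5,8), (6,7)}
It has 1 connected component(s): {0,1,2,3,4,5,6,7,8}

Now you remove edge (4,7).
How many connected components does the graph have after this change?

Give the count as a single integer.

Initial component count: 1
Remove (4,7): not a bridge. Count unchanged: 1.
  After removal, components: {0,1,2,3,4,5,6,7,8}
New component count: 1

Answer: 1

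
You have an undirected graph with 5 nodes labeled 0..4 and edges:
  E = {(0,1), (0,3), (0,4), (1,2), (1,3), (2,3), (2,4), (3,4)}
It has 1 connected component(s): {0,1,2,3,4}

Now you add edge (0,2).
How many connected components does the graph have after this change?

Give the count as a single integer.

Answer: 1

Derivation:
Initial component count: 1
Add (0,2): endpoints already in same component. Count unchanged: 1.
New component count: 1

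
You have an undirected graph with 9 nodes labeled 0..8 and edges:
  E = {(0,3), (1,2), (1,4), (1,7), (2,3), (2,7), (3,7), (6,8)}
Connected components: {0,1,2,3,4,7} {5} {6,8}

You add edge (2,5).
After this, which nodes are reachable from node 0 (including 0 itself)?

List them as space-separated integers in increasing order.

Answer: 0 1 2 3 4 5 7

Derivation:
Before: nodes reachable from 0: {0,1,2,3,4,7}
Adding (2,5): merges 0's component with another. Reachability grows.
After: nodes reachable from 0: {0,1,2,3,4,5,7}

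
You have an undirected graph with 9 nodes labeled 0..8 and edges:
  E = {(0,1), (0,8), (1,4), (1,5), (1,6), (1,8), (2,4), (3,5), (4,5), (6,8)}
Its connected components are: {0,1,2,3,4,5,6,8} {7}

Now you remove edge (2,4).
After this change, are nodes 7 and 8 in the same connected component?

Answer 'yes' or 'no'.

Answer: no

Derivation:
Initial components: {0,1,2,3,4,5,6,8} {7}
Removing edge (2,4): it was a bridge — component count 2 -> 3.
New components: {0,1,3,4,5,6,8} {2} {7}
Are 7 and 8 in the same component? no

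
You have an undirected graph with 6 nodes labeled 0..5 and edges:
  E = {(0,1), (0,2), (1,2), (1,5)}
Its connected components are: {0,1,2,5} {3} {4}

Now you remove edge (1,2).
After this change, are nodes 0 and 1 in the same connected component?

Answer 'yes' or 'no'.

Answer: yes

Derivation:
Initial components: {0,1,2,5} {3} {4}
Removing edge (1,2): not a bridge — component count unchanged at 3.
New components: {0,1,2,5} {3} {4}
Are 0 and 1 in the same component? yes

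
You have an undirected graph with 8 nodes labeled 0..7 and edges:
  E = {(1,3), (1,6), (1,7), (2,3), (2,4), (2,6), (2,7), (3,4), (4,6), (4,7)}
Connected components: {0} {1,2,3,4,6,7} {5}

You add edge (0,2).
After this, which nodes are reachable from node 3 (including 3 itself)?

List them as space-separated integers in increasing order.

Answer: 0 1 2 3 4 6 7

Derivation:
Before: nodes reachable from 3: {1,2,3,4,6,7}
Adding (0,2): merges 3's component with another. Reachability grows.
After: nodes reachable from 3: {0,1,2,3,4,6,7}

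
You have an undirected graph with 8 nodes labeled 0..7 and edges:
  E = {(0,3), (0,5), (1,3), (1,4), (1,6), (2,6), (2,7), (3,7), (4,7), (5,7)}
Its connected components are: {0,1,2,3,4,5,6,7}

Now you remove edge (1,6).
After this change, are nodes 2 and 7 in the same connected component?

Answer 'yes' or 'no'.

Initial components: {0,1,2,3,4,5,6,7}
Removing edge (1,6): not a bridge — component count unchanged at 1.
New components: {0,1,2,3,4,5,6,7}
Are 2 and 7 in the same component? yes

Answer: yes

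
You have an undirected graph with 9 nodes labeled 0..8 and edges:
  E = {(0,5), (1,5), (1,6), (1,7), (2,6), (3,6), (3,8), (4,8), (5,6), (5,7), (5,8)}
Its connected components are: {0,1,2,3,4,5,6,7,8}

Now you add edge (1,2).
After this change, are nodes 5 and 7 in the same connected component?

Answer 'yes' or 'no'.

Initial components: {0,1,2,3,4,5,6,7,8}
Adding edge (1,2): both already in same component {0,1,2,3,4,5,6,7,8}. No change.
New components: {0,1,2,3,4,5,6,7,8}
Are 5 and 7 in the same component? yes

Answer: yes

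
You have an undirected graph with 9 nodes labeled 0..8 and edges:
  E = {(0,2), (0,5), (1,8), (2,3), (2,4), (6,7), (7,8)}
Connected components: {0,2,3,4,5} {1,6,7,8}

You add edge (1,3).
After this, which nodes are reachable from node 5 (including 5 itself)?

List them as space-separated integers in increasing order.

Before: nodes reachable from 5: {0,2,3,4,5}
Adding (1,3): merges 5's component with another. Reachability grows.
After: nodes reachable from 5: {0,1,2,3,4,5,6,7,8}

Answer: 0 1 2 3 4 5 6 7 8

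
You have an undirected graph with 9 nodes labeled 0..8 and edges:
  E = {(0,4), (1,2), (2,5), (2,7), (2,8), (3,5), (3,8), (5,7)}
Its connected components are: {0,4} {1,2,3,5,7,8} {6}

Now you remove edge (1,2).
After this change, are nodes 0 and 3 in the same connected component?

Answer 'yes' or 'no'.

Initial components: {0,4} {1,2,3,5,7,8} {6}
Removing edge (1,2): it was a bridge — component count 3 -> 4.
New components: {0,4} {1} {2,3,5,7,8} {6}
Are 0 and 3 in the same component? no

Answer: no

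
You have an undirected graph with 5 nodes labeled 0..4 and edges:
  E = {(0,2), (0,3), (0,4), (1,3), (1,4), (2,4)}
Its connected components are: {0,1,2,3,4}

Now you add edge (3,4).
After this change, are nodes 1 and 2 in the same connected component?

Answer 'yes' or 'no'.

Answer: yes

Derivation:
Initial components: {0,1,2,3,4}
Adding edge (3,4): both already in same component {0,1,2,3,4}. No change.
New components: {0,1,2,3,4}
Are 1 and 2 in the same component? yes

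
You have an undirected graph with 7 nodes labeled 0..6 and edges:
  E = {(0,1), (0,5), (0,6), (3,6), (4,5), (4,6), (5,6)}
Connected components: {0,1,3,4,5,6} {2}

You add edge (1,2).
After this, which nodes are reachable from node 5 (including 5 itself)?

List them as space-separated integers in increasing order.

Before: nodes reachable from 5: {0,1,3,4,5,6}
Adding (1,2): merges 5's component with another. Reachability grows.
After: nodes reachable from 5: {0,1,2,3,4,5,6}

Answer: 0 1 2 3 4 5 6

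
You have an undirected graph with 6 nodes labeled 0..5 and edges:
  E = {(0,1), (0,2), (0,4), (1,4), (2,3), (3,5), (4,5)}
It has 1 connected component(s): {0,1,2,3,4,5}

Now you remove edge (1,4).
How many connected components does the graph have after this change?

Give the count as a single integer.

Answer: 1

Derivation:
Initial component count: 1
Remove (1,4): not a bridge. Count unchanged: 1.
  After removal, components: {0,1,2,3,4,5}
New component count: 1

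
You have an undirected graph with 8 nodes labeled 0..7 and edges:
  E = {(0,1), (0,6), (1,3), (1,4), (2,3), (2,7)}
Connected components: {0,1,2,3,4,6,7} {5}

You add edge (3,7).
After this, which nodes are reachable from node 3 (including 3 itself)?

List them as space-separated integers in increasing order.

Before: nodes reachable from 3: {0,1,2,3,4,6,7}
Adding (3,7): both endpoints already in same component. Reachability from 3 unchanged.
After: nodes reachable from 3: {0,1,2,3,4,6,7}

Answer: 0 1 2 3 4 6 7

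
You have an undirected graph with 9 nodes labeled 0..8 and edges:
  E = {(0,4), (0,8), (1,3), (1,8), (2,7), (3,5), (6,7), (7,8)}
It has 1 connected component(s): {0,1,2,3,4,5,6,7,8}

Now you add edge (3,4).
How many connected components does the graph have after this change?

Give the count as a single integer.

Answer: 1

Derivation:
Initial component count: 1
Add (3,4): endpoints already in same component. Count unchanged: 1.
New component count: 1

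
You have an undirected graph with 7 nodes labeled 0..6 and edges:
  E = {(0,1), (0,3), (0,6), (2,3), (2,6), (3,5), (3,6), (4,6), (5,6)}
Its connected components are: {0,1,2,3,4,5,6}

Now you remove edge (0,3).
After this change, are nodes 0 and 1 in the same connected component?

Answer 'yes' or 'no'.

Answer: yes

Derivation:
Initial components: {0,1,2,3,4,5,6}
Removing edge (0,3): not a bridge — component count unchanged at 1.
New components: {0,1,2,3,4,5,6}
Are 0 and 1 in the same component? yes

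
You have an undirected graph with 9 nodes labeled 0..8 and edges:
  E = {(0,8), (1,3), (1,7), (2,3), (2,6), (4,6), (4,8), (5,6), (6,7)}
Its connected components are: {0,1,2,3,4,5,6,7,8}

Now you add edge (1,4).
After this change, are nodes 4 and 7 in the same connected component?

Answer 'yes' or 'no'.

Initial components: {0,1,2,3,4,5,6,7,8}
Adding edge (1,4): both already in same component {0,1,2,3,4,5,6,7,8}. No change.
New components: {0,1,2,3,4,5,6,7,8}
Are 4 and 7 in the same component? yes

Answer: yes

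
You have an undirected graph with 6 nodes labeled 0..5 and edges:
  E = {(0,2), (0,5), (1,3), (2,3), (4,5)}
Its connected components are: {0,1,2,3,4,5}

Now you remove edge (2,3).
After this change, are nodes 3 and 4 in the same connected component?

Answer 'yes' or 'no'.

Answer: no

Derivation:
Initial components: {0,1,2,3,4,5}
Removing edge (2,3): it was a bridge — component count 1 -> 2.
New components: {0,2,4,5} {1,3}
Are 3 and 4 in the same component? no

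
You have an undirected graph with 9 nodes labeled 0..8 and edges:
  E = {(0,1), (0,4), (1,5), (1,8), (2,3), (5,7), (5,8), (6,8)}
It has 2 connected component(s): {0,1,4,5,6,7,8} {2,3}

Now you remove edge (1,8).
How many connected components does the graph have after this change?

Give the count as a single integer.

Initial component count: 2
Remove (1,8): not a bridge. Count unchanged: 2.
  After removal, components: {0,1,4,5,6,7,8} {2,3}
New component count: 2

Answer: 2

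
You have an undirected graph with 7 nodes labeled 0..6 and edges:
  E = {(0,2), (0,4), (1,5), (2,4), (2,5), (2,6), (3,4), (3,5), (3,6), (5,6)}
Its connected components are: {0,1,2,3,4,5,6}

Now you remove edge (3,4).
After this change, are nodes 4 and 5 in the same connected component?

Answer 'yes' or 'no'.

Initial components: {0,1,2,3,4,5,6}
Removing edge (3,4): not a bridge — component count unchanged at 1.
New components: {0,1,2,3,4,5,6}
Are 4 and 5 in the same component? yes

Answer: yes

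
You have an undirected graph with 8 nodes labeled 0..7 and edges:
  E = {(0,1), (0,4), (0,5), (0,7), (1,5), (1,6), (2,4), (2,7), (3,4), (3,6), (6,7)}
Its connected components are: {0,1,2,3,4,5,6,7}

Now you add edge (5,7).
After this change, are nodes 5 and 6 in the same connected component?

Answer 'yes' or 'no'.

Initial components: {0,1,2,3,4,5,6,7}
Adding edge (5,7): both already in same component {0,1,2,3,4,5,6,7}. No change.
New components: {0,1,2,3,4,5,6,7}
Are 5 and 6 in the same component? yes

Answer: yes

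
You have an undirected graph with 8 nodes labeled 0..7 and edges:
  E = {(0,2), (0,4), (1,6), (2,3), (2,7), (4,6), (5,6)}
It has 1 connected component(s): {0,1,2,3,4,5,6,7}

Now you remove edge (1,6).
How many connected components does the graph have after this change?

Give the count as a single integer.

Answer: 2

Derivation:
Initial component count: 1
Remove (1,6): it was a bridge. Count increases: 1 -> 2.
  After removal, components: {0,2,3,4,5,6,7} {1}
New component count: 2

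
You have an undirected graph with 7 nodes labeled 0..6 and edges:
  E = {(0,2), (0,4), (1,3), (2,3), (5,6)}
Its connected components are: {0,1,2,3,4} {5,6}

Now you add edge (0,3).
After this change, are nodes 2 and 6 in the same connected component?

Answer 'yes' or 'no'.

Initial components: {0,1,2,3,4} {5,6}
Adding edge (0,3): both already in same component {0,1,2,3,4}. No change.
New components: {0,1,2,3,4} {5,6}
Are 2 and 6 in the same component? no

Answer: no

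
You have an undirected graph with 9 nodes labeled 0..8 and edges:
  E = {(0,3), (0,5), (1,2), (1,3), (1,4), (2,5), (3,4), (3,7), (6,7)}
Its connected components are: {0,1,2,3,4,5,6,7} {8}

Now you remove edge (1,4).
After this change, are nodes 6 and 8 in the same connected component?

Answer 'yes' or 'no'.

Initial components: {0,1,2,3,4,5,6,7} {8}
Removing edge (1,4): not a bridge — component count unchanged at 2.
New components: {0,1,2,3,4,5,6,7} {8}
Are 6 and 8 in the same component? no

Answer: no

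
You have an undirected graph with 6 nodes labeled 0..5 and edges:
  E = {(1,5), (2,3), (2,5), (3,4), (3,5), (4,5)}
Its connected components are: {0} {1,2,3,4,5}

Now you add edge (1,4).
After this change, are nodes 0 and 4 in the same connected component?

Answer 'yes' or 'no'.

Answer: no

Derivation:
Initial components: {0} {1,2,3,4,5}
Adding edge (1,4): both already in same component {1,2,3,4,5}. No change.
New components: {0} {1,2,3,4,5}
Are 0 and 4 in the same component? no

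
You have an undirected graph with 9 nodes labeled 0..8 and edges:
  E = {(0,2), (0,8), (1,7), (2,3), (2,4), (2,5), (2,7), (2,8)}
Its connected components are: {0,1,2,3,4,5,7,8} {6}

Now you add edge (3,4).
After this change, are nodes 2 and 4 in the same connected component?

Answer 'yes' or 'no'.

Answer: yes

Derivation:
Initial components: {0,1,2,3,4,5,7,8} {6}
Adding edge (3,4): both already in same component {0,1,2,3,4,5,7,8}. No change.
New components: {0,1,2,3,4,5,7,8} {6}
Are 2 and 4 in the same component? yes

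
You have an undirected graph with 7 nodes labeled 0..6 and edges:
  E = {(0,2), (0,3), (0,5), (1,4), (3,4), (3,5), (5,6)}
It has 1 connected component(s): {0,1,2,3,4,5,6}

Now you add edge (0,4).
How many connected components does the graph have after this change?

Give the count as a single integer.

Initial component count: 1
Add (0,4): endpoints already in same component. Count unchanged: 1.
New component count: 1

Answer: 1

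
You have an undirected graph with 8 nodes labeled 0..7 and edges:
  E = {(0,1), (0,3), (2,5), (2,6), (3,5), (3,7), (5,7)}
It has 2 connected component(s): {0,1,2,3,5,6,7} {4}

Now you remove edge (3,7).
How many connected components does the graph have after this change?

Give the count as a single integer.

Initial component count: 2
Remove (3,7): not a bridge. Count unchanged: 2.
  After removal, components: {0,1,2,3,5,6,7} {4}
New component count: 2

Answer: 2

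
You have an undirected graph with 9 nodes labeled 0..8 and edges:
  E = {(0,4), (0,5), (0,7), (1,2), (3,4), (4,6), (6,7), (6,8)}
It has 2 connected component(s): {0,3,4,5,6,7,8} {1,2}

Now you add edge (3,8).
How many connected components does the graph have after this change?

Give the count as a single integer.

Initial component count: 2
Add (3,8): endpoints already in same component. Count unchanged: 2.
New component count: 2

Answer: 2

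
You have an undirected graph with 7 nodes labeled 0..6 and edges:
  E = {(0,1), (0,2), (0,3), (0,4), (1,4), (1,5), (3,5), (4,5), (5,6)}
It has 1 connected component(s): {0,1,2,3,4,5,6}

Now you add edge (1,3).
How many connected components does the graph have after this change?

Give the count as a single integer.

Initial component count: 1
Add (1,3): endpoints already in same component. Count unchanged: 1.
New component count: 1

Answer: 1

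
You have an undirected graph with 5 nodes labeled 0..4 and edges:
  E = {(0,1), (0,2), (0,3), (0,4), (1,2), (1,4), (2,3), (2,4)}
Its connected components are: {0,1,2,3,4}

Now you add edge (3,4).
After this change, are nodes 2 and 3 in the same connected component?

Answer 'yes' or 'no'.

Answer: yes

Derivation:
Initial components: {0,1,2,3,4}
Adding edge (3,4): both already in same component {0,1,2,3,4}. No change.
New components: {0,1,2,3,4}
Are 2 and 3 in the same component? yes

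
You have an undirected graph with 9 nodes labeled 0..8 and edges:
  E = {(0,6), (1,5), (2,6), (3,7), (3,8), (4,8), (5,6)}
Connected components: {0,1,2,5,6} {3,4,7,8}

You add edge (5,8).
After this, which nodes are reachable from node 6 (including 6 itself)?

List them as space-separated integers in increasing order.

Answer: 0 1 2 3 4 5 6 7 8

Derivation:
Before: nodes reachable from 6: {0,1,2,5,6}
Adding (5,8): merges 6's component with another. Reachability grows.
After: nodes reachable from 6: {0,1,2,3,4,5,6,7,8}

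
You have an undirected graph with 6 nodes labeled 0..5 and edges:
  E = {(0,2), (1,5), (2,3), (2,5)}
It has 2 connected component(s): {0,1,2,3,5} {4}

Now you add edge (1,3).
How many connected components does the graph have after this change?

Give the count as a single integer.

Answer: 2

Derivation:
Initial component count: 2
Add (1,3): endpoints already in same component. Count unchanged: 2.
New component count: 2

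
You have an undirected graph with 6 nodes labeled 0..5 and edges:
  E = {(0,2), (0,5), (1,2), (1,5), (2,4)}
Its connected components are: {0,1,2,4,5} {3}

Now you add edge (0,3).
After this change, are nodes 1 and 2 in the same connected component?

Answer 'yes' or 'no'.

Initial components: {0,1,2,4,5} {3}
Adding edge (0,3): merges {0,1,2,4,5} and {3}.
New components: {0,1,2,3,4,5}
Are 1 and 2 in the same component? yes

Answer: yes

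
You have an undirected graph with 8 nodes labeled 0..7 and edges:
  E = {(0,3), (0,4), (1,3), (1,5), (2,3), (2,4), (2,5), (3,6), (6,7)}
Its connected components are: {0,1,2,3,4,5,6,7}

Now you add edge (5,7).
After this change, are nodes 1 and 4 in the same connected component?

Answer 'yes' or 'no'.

Answer: yes

Derivation:
Initial components: {0,1,2,3,4,5,6,7}
Adding edge (5,7): both already in same component {0,1,2,3,4,5,6,7}. No change.
New components: {0,1,2,3,4,5,6,7}
Are 1 and 4 in the same component? yes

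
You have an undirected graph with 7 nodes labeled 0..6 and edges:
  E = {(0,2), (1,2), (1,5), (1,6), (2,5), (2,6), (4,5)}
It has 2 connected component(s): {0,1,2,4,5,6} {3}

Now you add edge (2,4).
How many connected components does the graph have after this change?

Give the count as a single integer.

Initial component count: 2
Add (2,4): endpoints already in same component. Count unchanged: 2.
New component count: 2

Answer: 2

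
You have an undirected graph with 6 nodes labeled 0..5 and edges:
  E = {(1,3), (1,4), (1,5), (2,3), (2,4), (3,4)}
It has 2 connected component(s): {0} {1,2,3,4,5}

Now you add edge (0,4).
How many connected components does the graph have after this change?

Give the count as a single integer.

Initial component count: 2
Add (0,4): merges two components. Count decreases: 2 -> 1.
New component count: 1

Answer: 1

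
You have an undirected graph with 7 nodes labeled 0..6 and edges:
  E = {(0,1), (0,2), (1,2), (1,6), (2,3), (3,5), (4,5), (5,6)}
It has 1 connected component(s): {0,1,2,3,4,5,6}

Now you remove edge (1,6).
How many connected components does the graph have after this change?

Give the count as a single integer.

Answer: 1

Derivation:
Initial component count: 1
Remove (1,6): not a bridge. Count unchanged: 1.
  After removal, components: {0,1,2,3,4,5,6}
New component count: 1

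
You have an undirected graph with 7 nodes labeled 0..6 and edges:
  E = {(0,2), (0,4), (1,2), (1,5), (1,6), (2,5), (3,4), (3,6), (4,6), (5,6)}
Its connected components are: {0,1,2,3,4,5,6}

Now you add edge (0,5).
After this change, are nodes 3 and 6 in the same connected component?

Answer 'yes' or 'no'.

Initial components: {0,1,2,3,4,5,6}
Adding edge (0,5): both already in same component {0,1,2,3,4,5,6}. No change.
New components: {0,1,2,3,4,5,6}
Are 3 and 6 in the same component? yes

Answer: yes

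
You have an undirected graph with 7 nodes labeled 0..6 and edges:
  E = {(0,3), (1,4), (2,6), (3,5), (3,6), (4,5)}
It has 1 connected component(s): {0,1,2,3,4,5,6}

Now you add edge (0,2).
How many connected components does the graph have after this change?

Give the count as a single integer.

Initial component count: 1
Add (0,2): endpoints already in same component. Count unchanged: 1.
New component count: 1

Answer: 1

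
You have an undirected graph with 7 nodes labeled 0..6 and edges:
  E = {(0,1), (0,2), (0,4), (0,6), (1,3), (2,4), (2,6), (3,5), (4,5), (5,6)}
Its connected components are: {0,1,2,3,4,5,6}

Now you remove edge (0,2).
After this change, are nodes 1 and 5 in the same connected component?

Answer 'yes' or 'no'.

Initial components: {0,1,2,3,4,5,6}
Removing edge (0,2): not a bridge — component count unchanged at 1.
New components: {0,1,2,3,4,5,6}
Are 1 and 5 in the same component? yes

Answer: yes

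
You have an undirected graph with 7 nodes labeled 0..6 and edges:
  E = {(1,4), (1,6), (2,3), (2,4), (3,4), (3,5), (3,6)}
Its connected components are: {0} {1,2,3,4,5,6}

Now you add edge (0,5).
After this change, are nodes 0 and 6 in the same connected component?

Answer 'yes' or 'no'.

Answer: yes

Derivation:
Initial components: {0} {1,2,3,4,5,6}
Adding edge (0,5): merges {0} and {1,2,3,4,5,6}.
New components: {0,1,2,3,4,5,6}
Are 0 and 6 in the same component? yes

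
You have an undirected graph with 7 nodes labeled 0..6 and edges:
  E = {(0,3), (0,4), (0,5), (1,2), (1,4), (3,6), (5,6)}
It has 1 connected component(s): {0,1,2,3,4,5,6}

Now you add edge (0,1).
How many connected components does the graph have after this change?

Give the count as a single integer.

Initial component count: 1
Add (0,1): endpoints already in same component. Count unchanged: 1.
New component count: 1

Answer: 1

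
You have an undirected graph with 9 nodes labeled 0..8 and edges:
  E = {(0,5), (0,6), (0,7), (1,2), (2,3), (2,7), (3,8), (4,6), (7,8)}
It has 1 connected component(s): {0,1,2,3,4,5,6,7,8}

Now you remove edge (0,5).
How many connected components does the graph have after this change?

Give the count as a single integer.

Initial component count: 1
Remove (0,5): it was a bridge. Count increases: 1 -> 2.
  After removal, components: {0,1,2,3,4,6,7,8} {5}
New component count: 2

Answer: 2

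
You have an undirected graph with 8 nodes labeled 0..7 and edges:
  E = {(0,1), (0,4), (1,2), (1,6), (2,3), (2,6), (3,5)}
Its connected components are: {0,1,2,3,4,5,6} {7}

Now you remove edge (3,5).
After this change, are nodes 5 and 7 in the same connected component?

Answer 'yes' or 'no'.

Initial components: {0,1,2,3,4,5,6} {7}
Removing edge (3,5): it was a bridge — component count 2 -> 3.
New components: {0,1,2,3,4,6} {5} {7}
Are 5 and 7 in the same component? no

Answer: no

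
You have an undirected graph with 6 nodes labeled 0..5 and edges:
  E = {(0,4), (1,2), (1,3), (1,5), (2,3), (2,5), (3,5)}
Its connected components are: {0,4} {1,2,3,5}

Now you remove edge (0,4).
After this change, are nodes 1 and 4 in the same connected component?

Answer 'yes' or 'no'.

Answer: no

Derivation:
Initial components: {0,4} {1,2,3,5}
Removing edge (0,4): it was a bridge — component count 2 -> 3.
New components: {0} {1,2,3,5} {4}
Are 1 and 4 in the same component? no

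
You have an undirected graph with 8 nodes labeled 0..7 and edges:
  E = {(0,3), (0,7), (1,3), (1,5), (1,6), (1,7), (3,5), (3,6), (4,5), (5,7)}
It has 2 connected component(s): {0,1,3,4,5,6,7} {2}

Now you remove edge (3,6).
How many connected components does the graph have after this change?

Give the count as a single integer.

Initial component count: 2
Remove (3,6): not a bridge. Count unchanged: 2.
  After removal, components: {0,1,3,4,5,6,7} {2}
New component count: 2

Answer: 2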